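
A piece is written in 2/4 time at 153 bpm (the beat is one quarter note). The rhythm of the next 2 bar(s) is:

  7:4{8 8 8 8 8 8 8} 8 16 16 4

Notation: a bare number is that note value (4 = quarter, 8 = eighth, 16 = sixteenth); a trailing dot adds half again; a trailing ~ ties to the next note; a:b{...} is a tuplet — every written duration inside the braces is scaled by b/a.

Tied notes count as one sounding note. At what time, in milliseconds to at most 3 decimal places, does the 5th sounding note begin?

1. 0.0ms @ 0 + 112.045ms (2/7)
2. 112.045ms @ 2/7 + 112.045ms (2/7)
3. 224.09ms @ 4/7 + 112.045ms (2/7)
4. 336.134ms @ 6/7 + 112.045ms (2/7)
5. 448.179ms @ 8/7 + 112.045ms (2/7)
6. 560.224ms @ 10/7 + 112.045ms (2/7)
7. 672.269ms @ 12/7 + 112.045ms (2/7)
8. 784.314ms @ 2 + 196.078ms (1/2)
9. 980.392ms @ 5/2 + 98.039ms (1/4)
10. 1078.431ms @ 11/4 + 98.039ms (1/4)
11. 1176.471ms @ 3 + 392.157ms (1)

note 5 onset = 8/7b = 448.179ms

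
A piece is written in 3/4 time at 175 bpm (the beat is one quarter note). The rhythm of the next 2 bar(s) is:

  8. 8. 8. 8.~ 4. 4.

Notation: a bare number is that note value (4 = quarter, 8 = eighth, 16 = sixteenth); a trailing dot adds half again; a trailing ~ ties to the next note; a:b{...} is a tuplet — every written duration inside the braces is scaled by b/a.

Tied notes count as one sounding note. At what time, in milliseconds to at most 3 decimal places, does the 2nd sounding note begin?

1. 0.0ms @ 0 + 257.143ms (3/4)
2. 257.143ms @ 3/4 + 257.143ms (3/4)
3. 514.286ms @ 3/2 + 257.143ms (3/4)
4. 771.429ms @ 9/4 + 771.429ms (9/4)
5. 1542.857ms @ 9/2 + 514.286ms (3/2)

note 2 onset = 3/4b = 257.143ms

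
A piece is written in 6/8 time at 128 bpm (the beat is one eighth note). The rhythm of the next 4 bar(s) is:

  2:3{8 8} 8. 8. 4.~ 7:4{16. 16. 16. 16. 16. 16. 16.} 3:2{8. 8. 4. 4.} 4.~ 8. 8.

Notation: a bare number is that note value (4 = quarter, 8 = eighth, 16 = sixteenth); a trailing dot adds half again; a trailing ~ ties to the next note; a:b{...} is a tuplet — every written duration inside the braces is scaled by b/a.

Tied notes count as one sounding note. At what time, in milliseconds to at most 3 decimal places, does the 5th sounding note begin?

note 5 onset = 6b = 2812.5ms

1. 0.0ms @ 0 + 703.125ms (3/2)
2. 703.125ms @ 3/2 + 703.125ms (3/2)
3. 1406.25ms @ 3 + 703.125ms (3/2)
4. 2109.375ms @ 9/2 + 703.125ms (3/2)
5. 2812.5ms @ 6 + 1607.143ms (24/7)
6. 4419.643ms @ 66/7 + 200.893ms (3/7)
7. 4620.536ms @ 69/7 + 200.893ms (3/7)
8. 4821.429ms @ 72/7 + 200.893ms (3/7)
9. 5022.321ms @ 75/7 + 200.893ms (3/7)
10. 5223.214ms @ 78/7 + 200.893ms (3/7)
11. 5424.107ms @ 81/7 + 200.893ms (3/7)
12. 5625.0ms @ 12 + 468.75ms (1)
13. 6093.75ms @ 13 + 468.75ms (1)
14. 6562.5ms @ 14 + 937.5ms (2)
15. 7500.0ms @ 16 + 937.5ms (2)
16. 8437.5ms @ 18 + 2109.375ms (9/2)
17. 10546.875ms @ 45/2 + 703.125ms (3/2)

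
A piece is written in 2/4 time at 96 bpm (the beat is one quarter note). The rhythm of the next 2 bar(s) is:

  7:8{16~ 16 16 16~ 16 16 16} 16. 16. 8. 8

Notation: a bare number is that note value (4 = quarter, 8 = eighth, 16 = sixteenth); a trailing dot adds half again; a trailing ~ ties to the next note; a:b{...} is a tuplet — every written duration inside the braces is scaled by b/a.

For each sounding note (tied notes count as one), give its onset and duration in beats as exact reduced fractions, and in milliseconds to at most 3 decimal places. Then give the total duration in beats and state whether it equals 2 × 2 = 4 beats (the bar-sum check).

1) 0.0ms=0b +357.143ms=4/7b
2) 357.143ms=4/7b +178.571ms=2/7b
3) 535.714ms=6/7b +357.143ms=4/7b
4) 892.857ms=10/7b +178.571ms=2/7b
5) 1071.429ms=12/7b +178.571ms=2/7b
6) 1250.0ms=2b +234.375ms=3/8b
7) 1484.375ms=19/8b +234.375ms=3/8b
8) 1718.75ms=11/4b +468.75ms=3/4b
9) 2187.5ms=7/2b +312.5ms=1/2b
Σ=4b of 4 (96bpm 2/4) — PASS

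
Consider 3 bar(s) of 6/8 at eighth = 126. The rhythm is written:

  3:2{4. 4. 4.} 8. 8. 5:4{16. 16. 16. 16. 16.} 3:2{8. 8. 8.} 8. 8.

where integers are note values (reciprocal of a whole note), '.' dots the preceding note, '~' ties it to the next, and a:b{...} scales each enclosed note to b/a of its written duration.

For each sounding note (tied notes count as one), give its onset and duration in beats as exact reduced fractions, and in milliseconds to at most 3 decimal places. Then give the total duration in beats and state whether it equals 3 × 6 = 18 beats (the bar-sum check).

1) 0.0ms=0b +952.381ms=2b
2) 952.381ms=2b +952.381ms=2b
3) 1904.762ms=4b +952.381ms=2b
4) 2857.143ms=6b +714.286ms=3/2b
5) 3571.429ms=15/2b +714.286ms=3/2b
6) 4285.714ms=9b +285.714ms=3/5b
7) 4571.429ms=48/5b +285.714ms=3/5b
8) 4857.143ms=51/5b +285.714ms=3/5b
9) 5142.857ms=54/5b +285.714ms=3/5b
10) 5428.571ms=57/5b +285.714ms=3/5b
11) 5714.286ms=12b +476.19ms=1b
12) 6190.476ms=13b +476.19ms=1b
13) 6666.667ms=14b +476.19ms=1b
14) 7142.857ms=15b +714.286ms=3/2b
15) 7857.143ms=33/2b +714.286ms=3/2b
Σ=18b of 18 (126bpm 6/8) — PASS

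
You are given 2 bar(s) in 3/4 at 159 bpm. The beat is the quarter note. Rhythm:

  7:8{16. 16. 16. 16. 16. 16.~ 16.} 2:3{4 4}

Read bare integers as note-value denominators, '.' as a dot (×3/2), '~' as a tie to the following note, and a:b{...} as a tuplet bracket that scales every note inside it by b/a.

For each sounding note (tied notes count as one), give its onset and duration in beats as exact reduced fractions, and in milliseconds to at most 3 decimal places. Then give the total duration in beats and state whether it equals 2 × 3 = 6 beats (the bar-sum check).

1) 0.0ms=0b +161.725ms=3/7b
2) 161.725ms=3/7b +161.725ms=3/7b
3) 323.45ms=6/7b +161.725ms=3/7b
4) 485.175ms=9/7b +161.725ms=3/7b
5) 646.9ms=12/7b +161.725ms=3/7b
6) 808.625ms=15/7b +323.45ms=6/7b
7) 1132.075ms=3b +566.038ms=3/2b
8) 1698.113ms=9/2b +566.038ms=3/2b
Σ=6b of 6 (159bpm 3/4) — PASS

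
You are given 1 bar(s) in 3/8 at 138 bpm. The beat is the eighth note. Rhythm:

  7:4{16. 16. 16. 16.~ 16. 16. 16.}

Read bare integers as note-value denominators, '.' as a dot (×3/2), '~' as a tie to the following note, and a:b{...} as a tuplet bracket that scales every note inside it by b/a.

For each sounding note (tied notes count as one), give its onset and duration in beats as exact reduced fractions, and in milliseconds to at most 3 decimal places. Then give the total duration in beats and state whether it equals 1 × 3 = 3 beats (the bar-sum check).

1) 0.0ms=0b +186.335ms=3/7b
2) 186.335ms=3/7b +186.335ms=3/7b
3) 372.671ms=6/7b +186.335ms=3/7b
4) 559.006ms=9/7b +372.671ms=6/7b
5) 931.677ms=15/7b +186.335ms=3/7b
6) 1118.012ms=18/7b +186.335ms=3/7b
Σ=3b of 3 (138bpm 3/8) — PASS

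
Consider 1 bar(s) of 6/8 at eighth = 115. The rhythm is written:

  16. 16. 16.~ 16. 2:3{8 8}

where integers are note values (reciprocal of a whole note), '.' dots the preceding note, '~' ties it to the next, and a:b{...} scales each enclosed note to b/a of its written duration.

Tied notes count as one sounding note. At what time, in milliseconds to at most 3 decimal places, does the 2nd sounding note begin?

1. 0.0ms @ 0 + 391.304ms (3/4)
2. 391.304ms @ 3/4 + 391.304ms (3/4)
3. 782.609ms @ 3/2 + 782.609ms (3/2)
4. 1565.217ms @ 3 + 782.609ms (3/2)
5. 2347.826ms @ 9/2 + 782.609ms (3/2)

note 2 onset = 3/4b = 391.304ms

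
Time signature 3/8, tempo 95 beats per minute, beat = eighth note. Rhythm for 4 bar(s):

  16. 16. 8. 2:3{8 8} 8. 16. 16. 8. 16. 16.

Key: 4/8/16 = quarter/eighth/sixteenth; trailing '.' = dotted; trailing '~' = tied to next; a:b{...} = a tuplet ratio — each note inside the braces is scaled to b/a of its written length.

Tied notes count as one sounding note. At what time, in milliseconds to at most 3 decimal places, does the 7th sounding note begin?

note 7 onset = 15/2b = 4736.842ms

1. 0.0ms @ 0 + 473.684ms (3/4)
2. 473.684ms @ 3/4 + 473.684ms (3/4)
3. 947.368ms @ 3/2 + 947.368ms (3/2)
4. 1894.737ms @ 3 + 947.368ms (3/2)
5. 2842.105ms @ 9/2 + 947.368ms (3/2)
6. 3789.474ms @ 6 + 947.368ms (3/2)
7. 4736.842ms @ 15/2 + 473.684ms (3/4)
8. 5210.526ms @ 33/4 + 473.684ms (3/4)
9. 5684.211ms @ 9 + 947.368ms (3/2)
10. 6631.579ms @ 21/2 + 473.684ms (3/4)
11. 7105.263ms @ 45/4 + 473.684ms (3/4)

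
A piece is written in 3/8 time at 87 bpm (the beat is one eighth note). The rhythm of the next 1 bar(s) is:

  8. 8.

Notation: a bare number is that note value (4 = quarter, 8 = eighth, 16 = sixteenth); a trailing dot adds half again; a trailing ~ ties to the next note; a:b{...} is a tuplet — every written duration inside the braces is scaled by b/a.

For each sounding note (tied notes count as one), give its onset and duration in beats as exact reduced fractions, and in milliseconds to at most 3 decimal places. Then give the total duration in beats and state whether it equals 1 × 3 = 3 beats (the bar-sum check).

1) 0.0ms=0b +1034.483ms=3/2b
2) 1034.483ms=3/2b +1034.483ms=3/2b
Σ=3b of 3 (87bpm 3/8) — PASS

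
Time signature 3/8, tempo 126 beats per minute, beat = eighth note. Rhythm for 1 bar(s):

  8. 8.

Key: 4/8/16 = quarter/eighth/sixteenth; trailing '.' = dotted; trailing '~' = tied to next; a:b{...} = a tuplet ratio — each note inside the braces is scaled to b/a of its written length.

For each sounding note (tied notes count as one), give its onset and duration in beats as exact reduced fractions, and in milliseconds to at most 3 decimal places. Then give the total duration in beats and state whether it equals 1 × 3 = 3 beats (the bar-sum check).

1) 0.0ms=0b +714.286ms=3/2b
2) 714.286ms=3/2b +714.286ms=3/2b
Σ=3b of 3 (126bpm 3/8) — PASS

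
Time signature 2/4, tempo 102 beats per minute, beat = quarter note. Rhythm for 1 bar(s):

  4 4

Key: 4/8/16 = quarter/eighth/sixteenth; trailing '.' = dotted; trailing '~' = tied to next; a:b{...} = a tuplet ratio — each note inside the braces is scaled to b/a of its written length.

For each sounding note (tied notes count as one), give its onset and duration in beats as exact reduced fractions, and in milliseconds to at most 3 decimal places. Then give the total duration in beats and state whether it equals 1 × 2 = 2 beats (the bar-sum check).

1) 0.0ms=0b +588.235ms=1b
2) 588.235ms=1b +588.235ms=1b
Σ=2b of 2 (102bpm 2/4) — PASS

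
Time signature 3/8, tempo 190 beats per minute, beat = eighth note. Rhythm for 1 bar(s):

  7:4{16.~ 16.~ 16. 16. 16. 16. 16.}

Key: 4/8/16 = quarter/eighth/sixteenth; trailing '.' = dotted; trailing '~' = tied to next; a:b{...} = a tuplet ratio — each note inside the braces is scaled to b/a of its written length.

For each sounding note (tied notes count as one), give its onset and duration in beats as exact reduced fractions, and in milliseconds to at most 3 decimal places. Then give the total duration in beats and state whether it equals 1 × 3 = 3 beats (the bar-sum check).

1) 0.0ms=0b +406.015ms=9/7b
2) 406.015ms=9/7b +135.338ms=3/7b
3) 541.353ms=12/7b +135.338ms=3/7b
4) 676.692ms=15/7b +135.338ms=3/7b
5) 812.03ms=18/7b +135.338ms=3/7b
Σ=3b of 3 (190bpm 3/8) — PASS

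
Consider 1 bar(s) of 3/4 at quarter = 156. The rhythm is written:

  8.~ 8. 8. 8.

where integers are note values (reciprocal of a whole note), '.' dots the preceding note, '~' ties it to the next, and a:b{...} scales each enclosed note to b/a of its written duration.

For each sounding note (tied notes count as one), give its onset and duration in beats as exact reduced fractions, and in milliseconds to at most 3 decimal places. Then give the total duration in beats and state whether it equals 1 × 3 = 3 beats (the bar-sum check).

1) 0.0ms=0b +576.923ms=3/2b
2) 576.923ms=3/2b +288.462ms=3/4b
3) 865.385ms=9/4b +288.462ms=3/4b
Σ=3b of 3 (156bpm 3/4) — PASS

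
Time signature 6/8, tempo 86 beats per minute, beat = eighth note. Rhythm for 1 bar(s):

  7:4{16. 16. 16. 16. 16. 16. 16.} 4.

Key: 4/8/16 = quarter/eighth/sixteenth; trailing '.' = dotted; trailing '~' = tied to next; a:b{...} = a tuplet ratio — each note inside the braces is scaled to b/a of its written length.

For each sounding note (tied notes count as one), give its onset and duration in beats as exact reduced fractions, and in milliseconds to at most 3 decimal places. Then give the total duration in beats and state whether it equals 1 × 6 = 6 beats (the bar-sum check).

1) 0.0ms=0b +299.003ms=3/7b
2) 299.003ms=3/7b +299.003ms=3/7b
3) 598.007ms=6/7b +299.003ms=3/7b
4) 897.01ms=9/7b +299.003ms=3/7b
5) 1196.013ms=12/7b +299.003ms=3/7b
6) 1495.017ms=15/7b +299.003ms=3/7b
7) 1794.02ms=18/7b +299.003ms=3/7b
8) 2093.023ms=3b +2093.023ms=3b
Σ=6b of 6 (86bpm 6/8) — PASS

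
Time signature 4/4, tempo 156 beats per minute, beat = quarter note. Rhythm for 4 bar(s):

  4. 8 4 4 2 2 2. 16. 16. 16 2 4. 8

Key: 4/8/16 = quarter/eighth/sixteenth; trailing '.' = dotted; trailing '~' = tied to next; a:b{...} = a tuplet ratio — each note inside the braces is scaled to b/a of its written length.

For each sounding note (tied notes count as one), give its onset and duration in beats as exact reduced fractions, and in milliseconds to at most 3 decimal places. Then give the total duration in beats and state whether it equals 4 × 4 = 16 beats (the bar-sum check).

1) 0.0ms=0b +576.923ms=3/2b
2) 576.923ms=3/2b +192.308ms=1/2b
3) 769.231ms=2b +384.615ms=1b
4) 1153.846ms=3b +384.615ms=1b
5) 1538.462ms=4b +769.231ms=2b
6) 2307.692ms=6b +769.231ms=2b
7) 3076.923ms=8b +1153.846ms=3b
8) 4230.769ms=11b +144.231ms=3/8b
9) 4375.0ms=91/8b +144.231ms=3/8b
10) 4519.231ms=47/4b +96.154ms=1/4b
11) 4615.385ms=12b +769.231ms=2b
12) 5384.615ms=14b +576.923ms=3/2b
13) 5961.538ms=31/2b +192.308ms=1/2b
Σ=16b of 16 (156bpm 4/4) — PASS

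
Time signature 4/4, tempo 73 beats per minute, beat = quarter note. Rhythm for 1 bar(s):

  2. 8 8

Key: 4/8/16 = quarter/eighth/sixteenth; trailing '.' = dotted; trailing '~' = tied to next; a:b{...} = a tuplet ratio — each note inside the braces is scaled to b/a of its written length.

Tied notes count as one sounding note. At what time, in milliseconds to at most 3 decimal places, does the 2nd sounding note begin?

note 2 onset = 3b = 2465.753ms

1. 0.0ms @ 0 + 2465.753ms (3)
2. 2465.753ms @ 3 + 410.959ms (1/2)
3. 2876.712ms @ 7/2 + 410.959ms (1/2)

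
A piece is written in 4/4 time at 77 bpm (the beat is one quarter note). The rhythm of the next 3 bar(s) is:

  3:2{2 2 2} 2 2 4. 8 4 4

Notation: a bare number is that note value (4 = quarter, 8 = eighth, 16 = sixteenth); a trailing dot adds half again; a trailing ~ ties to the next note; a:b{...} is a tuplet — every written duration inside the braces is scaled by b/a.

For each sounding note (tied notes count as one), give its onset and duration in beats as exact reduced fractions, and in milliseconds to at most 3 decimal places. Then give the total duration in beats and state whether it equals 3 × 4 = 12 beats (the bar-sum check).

1) 0.0ms=0b +1038.961ms=4/3b
2) 1038.961ms=4/3b +1038.961ms=4/3b
3) 2077.922ms=8/3b +1038.961ms=4/3b
4) 3116.883ms=4b +1558.442ms=2b
5) 4675.325ms=6b +1558.442ms=2b
6) 6233.766ms=8b +1168.831ms=3/2b
7) 7402.597ms=19/2b +389.61ms=1/2b
8) 7792.208ms=10b +779.221ms=1b
9) 8571.429ms=11b +779.221ms=1b
Σ=12b of 12 (77bpm 4/4) — PASS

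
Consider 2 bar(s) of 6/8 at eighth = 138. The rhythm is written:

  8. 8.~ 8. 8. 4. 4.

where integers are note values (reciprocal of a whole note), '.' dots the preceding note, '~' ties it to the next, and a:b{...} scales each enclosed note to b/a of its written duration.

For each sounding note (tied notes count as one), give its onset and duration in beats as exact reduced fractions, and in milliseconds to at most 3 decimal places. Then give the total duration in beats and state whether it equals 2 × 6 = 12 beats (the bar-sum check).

1) 0.0ms=0b +652.174ms=3/2b
2) 652.174ms=3/2b +1304.348ms=3b
3) 1956.522ms=9/2b +652.174ms=3/2b
4) 2608.696ms=6b +1304.348ms=3b
5) 3913.043ms=9b +1304.348ms=3b
Σ=12b of 12 (138bpm 6/8) — PASS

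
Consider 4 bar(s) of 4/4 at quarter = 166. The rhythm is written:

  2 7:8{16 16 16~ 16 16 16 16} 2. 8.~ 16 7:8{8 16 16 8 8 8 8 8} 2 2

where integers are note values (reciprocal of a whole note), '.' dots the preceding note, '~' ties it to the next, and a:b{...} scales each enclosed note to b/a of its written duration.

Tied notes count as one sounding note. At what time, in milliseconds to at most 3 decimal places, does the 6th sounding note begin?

1. 0.0ms @ 0 + 722.892ms (2)
2. 722.892ms @ 2 + 103.27ms (2/7)
3. 826.162ms @ 16/7 + 103.27ms (2/7)
4. 929.432ms @ 18/7 + 206.54ms (4/7)
5. 1135.972ms @ 22/7 + 103.27ms (2/7)
6. 1239.243ms @ 24/7 + 103.27ms (2/7)
7. 1342.513ms @ 26/7 + 103.27ms (2/7)
8. 1445.783ms @ 4 + 1084.337ms (3)
9. 2530.12ms @ 7 + 361.446ms (1)
10. 2891.566ms @ 8 + 206.54ms (4/7)
11. 3098.107ms @ 60/7 + 103.27ms (2/7)
12. 3201.377ms @ 62/7 + 103.27ms (2/7)
13. 3304.647ms @ 64/7 + 206.54ms (4/7)
14. 3511.188ms @ 68/7 + 206.54ms (4/7)
15. 3717.728ms @ 72/7 + 206.54ms (4/7)
16. 3924.269ms @ 76/7 + 206.54ms (4/7)
17. 4130.809ms @ 80/7 + 206.54ms (4/7)
18. 4337.349ms @ 12 + 722.892ms (2)
19. 5060.241ms @ 14 + 722.892ms (2)

note 6 onset = 24/7b = 1239.243ms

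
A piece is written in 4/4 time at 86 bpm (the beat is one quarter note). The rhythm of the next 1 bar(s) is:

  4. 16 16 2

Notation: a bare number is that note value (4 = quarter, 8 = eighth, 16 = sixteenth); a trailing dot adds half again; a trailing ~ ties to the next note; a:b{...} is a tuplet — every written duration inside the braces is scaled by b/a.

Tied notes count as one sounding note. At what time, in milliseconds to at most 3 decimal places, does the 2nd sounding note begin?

1. 0.0ms @ 0 + 1046.512ms (3/2)
2. 1046.512ms @ 3/2 + 174.419ms (1/4)
3. 1220.93ms @ 7/4 + 174.419ms (1/4)
4. 1395.349ms @ 2 + 1395.349ms (2)

note 2 onset = 3/2b = 1046.512ms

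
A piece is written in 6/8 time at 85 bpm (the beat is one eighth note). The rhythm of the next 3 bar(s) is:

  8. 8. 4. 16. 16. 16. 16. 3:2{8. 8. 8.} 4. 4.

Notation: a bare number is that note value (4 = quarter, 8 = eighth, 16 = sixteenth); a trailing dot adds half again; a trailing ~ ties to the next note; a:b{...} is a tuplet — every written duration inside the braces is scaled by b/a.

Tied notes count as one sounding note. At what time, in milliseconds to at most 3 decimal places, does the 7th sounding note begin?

note 7 onset = 33/4b = 5823.529ms

1. 0.0ms @ 0 + 1058.824ms (3/2)
2. 1058.824ms @ 3/2 + 1058.824ms (3/2)
3. 2117.647ms @ 3 + 2117.647ms (3)
4. 4235.294ms @ 6 + 529.412ms (3/4)
5. 4764.706ms @ 27/4 + 529.412ms (3/4)
6. 5294.118ms @ 15/2 + 529.412ms (3/4)
7. 5823.529ms @ 33/4 + 529.412ms (3/4)
8. 6352.941ms @ 9 + 705.882ms (1)
9. 7058.824ms @ 10 + 705.882ms (1)
10. 7764.706ms @ 11 + 705.882ms (1)
11. 8470.588ms @ 12 + 2117.647ms (3)
12. 10588.235ms @ 15 + 2117.647ms (3)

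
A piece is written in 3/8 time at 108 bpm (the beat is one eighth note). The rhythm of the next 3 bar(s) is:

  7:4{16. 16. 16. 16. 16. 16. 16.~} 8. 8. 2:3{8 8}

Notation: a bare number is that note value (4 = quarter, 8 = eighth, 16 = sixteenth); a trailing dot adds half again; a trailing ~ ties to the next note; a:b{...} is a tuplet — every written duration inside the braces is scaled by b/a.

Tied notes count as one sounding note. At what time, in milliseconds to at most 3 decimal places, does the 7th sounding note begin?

note 7 onset = 18/7b = 1428.571ms

1. 0.0ms @ 0 + 238.095ms (3/7)
2. 238.095ms @ 3/7 + 238.095ms (3/7)
3. 476.19ms @ 6/7 + 238.095ms (3/7)
4. 714.286ms @ 9/7 + 238.095ms (3/7)
5. 952.381ms @ 12/7 + 238.095ms (3/7)
6. 1190.476ms @ 15/7 + 238.095ms (3/7)
7. 1428.571ms @ 18/7 + 1071.429ms (27/14)
8. 2500.0ms @ 9/2 + 833.333ms (3/2)
9. 3333.333ms @ 6 + 833.333ms (3/2)
10. 4166.667ms @ 15/2 + 833.333ms (3/2)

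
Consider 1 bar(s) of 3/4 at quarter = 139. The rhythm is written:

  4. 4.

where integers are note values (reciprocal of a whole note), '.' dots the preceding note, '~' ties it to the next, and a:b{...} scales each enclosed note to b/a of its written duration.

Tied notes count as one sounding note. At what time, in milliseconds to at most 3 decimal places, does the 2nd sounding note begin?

note 2 onset = 3/2b = 647.482ms

1. 0.0ms @ 0 + 647.482ms (3/2)
2. 647.482ms @ 3/2 + 647.482ms (3/2)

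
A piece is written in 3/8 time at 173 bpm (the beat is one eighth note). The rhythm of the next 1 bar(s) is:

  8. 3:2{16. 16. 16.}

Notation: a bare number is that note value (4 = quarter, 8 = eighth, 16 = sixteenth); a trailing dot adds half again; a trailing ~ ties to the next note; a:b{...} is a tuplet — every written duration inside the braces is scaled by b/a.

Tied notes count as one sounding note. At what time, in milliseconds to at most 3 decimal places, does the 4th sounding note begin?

note 4 onset = 5/2b = 867.052ms

1. 0.0ms @ 0 + 520.231ms (3/2)
2. 520.231ms @ 3/2 + 173.41ms (1/2)
3. 693.642ms @ 2 + 173.41ms (1/2)
4. 867.052ms @ 5/2 + 173.41ms (1/2)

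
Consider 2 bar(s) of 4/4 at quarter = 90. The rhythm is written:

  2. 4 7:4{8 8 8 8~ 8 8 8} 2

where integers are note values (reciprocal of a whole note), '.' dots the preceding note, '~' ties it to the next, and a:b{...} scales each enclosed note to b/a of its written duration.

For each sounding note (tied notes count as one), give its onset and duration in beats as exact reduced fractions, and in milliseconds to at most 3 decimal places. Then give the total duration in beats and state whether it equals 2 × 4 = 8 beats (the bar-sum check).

1) 0.0ms=0b +2000.0ms=3b
2) 2000.0ms=3b +666.667ms=1b
3) 2666.667ms=4b +190.476ms=2/7b
4) 2857.143ms=30/7b +190.476ms=2/7b
5) 3047.619ms=32/7b +190.476ms=2/7b
6) 3238.095ms=34/7b +380.952ms=4/7b
7) 3619.048ms=38/7b +190.476ms=2/7b
8) 3809.524ms=40/7b +190.476ms=2/7b
9) 4000.0ms=6b +1333.333ms=2b
Σ=8b of 8 (90bpm 4/4) — PASS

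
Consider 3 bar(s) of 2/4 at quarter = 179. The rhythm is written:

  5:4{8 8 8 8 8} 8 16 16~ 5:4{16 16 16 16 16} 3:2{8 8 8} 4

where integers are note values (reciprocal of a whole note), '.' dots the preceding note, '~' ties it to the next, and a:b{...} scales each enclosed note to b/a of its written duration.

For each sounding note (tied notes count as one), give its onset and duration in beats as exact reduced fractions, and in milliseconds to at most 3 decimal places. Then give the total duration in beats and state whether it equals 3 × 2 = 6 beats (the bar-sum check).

1) 0.0ms=0b +134.078ms=2/5b
2) 134.078ms=2/5b +134.078ms=2/5b
3) 268.156ms=4/5b +134.078ms=2/5b
4) 402.235ms=6/5b +134.078ms=2/5b
5) 536.313ms=8/5b +134.078ms=2/5b
6) 670.391ms=2b +167.598ms=1/2b
7) 837.989ms=5/2b +83.799ms=1/4b
8) 921.788ms=11/4b +150.838ms=9/20b
9) 1072.626ms=16/5b +67.039ms=1/5b
10) 1139.665ms=17/5b +67.039ms=1/5b
11) 1206.704ms=18/5b +67.039ms=1/5b
12) 1273.743ms=19/5b +67.039ms=1/5b
13) 1340.782ms=4b +111.732ms=1/3b
14) 1452.514ms=13/3b +111.732ms=1/3b
15) 1564.246ms=14/3b +111.732ms=1/3b
16) 1675.978ms=5b +335.196ms=1b
Σ=6b of 6 (179bpm 2/4) — PASS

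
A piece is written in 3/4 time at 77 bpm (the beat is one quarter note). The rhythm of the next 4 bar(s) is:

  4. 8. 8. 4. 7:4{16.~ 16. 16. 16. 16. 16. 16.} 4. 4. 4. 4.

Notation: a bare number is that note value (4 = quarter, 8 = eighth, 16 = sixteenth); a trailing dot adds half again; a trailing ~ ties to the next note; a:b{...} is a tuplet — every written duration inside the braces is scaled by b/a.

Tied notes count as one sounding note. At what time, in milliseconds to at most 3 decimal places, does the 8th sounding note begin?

1. 0.0ms @ 0 + 1168.831ms (3/2)
2. 1168.831ms @ 3/2 + 584.416ms (3/4)
3. 1753.247ms @ 9/4 + 584.416ms (3/4)
4. 2337.662ms @ 3 + 1168.831ms (3/2)
5. 3506.494ms @ 9/2 + 333.952ms (3/7)
6. 3840.445ms @ 69/14 + 166.976ms (3/14)
7. 4007.421ms @ 36/7 + 166.976ms (3/14)
8. 4174.397ms @ 75/14 + 166.976ms (3/14)
9. 4341.373ms @ 39/7 + 166.976ms (3/14)
10. 4508.349ms @ 81/14 + 166.976ms (3/14)
11. 4675.325ms @ 6 + 1168.831ms (3/2)
12. 5844.156ms @ 15/2 + 1168.831ms (3/2)
13. 7012.987ms @ 9 + 1168.831ms (3/2)
14. 8181.818ms @ 21/2 + 1168.831ms (3/2)

note 8 onset = 75/14b = 4174.397ms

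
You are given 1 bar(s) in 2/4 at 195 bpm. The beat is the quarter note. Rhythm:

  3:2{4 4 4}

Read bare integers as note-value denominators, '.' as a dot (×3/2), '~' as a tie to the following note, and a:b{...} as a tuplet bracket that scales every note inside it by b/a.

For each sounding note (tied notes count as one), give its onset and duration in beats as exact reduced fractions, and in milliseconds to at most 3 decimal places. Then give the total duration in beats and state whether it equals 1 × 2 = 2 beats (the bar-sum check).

1) 0.0ms=0b +205.128ms=2/3b
2) 205.128ms=2/3b +205.128ms=2/3b
3) 410.256ms=4/3b +205.128ms=2/3b
Σ=2b of 2 (195bpm 2/4) — PASS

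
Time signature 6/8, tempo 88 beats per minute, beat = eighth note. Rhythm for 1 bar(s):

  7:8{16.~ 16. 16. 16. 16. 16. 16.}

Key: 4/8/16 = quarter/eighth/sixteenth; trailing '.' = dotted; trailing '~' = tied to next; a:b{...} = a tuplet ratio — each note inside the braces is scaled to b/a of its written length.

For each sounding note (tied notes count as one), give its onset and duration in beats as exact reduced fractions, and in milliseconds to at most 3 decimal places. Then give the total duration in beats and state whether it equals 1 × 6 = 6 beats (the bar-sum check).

1) 0.0ms=0b +1168.831ms=12/7b
2) 1168.831ms=12/7b +584.416ms=6/7b
3) 1753.247ms=18/7b +584.416ms=6/7b
4) 2337.662ms=24/7b +584.416ms=6/7b
5) 2922.078ms=30/7b +584.416ms=6/7b
6) 3506.494ms=36/7b +584.416ms=6/7b
Σ=6b of 6 (88bpm 6/8) — PASS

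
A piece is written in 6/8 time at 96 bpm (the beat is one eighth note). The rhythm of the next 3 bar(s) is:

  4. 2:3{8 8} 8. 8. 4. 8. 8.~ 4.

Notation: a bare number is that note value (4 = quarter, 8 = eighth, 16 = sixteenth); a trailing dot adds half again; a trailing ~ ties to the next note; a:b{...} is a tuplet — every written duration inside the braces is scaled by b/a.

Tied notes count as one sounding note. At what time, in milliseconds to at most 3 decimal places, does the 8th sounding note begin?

1. 0.0ms @ 0 + 1875.0ms (3)
2. 1875.0ms @ 3 + 937.5ms (3/2)
3. 2812.5ms @ 9/2 + 937.5ms (3/2)
4. 3750.0ms @ 6 + 937.5ms (3/2)
5. 4687.5ms @ 15/2 + 937.5ms (3/2)
6. 5625.0ms @ 9 + 1875.0ms (3)
7. 7500.0ms @ 12 + 937.5ms (3/2)
8. 8437.5ms @ 27/2 + 2812.5ms (9/2)

note 8 onset = 27/2b = 8437.5ms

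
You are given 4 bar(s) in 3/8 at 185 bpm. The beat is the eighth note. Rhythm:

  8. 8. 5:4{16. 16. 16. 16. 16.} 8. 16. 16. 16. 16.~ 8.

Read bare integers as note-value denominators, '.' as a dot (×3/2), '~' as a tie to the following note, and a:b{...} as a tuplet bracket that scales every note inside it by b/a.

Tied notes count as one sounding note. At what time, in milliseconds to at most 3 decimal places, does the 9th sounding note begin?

note 9 onset = 15/2b = 2432.432ms

1. 0.0ms @ 0 + 486.486ms (3/2)
2. 486.486ms @ 3/2 + 486.486ms (3/2)
3. 972.973ms @ 3 + 194.595ms (3/5)
4. 1167.568ms @ 18/5 + 194.595ms (3/5)
5. 1362.162ms @ 21/5 + 194.595ms (3/5)
6. 1556.757ms @ 24/5 + 194.595ms (3/5)
7. 1751.351ms @ 27/5 + 194.595ms (3/5)
8. 1945.946ms @ 6 + 486.486ms (3/2)
9. 2432.432ms @ 15/2 + 243.243ms (3/4)
10. 2675.676ms @ 33/4 + 243.243ms (3/4)
11. 2918.919ms @ 9 + 243.243ms (3/4)
12. 3162.162ms @ 39/4 + 729.73ms (9/4)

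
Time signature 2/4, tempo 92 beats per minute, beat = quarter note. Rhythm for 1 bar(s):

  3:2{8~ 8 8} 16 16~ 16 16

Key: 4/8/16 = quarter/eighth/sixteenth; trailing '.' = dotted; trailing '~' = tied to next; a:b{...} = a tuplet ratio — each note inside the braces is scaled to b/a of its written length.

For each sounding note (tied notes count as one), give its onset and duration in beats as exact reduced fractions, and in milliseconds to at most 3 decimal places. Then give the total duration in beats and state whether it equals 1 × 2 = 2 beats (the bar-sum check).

1) 0.0ms=0b +434.783ms=2/3b
2) 434.783ms=2/3b +217.391ms=1/3b
3) 652.174ms=1b +163.043ms=1/4b
4) 815.217ms=5/4b +326.087ms=1/2b
5) 1141.304ms=7/4b +163.043ms=1/4b
Σ=2b of 2 (92bpm 2/4) — PASS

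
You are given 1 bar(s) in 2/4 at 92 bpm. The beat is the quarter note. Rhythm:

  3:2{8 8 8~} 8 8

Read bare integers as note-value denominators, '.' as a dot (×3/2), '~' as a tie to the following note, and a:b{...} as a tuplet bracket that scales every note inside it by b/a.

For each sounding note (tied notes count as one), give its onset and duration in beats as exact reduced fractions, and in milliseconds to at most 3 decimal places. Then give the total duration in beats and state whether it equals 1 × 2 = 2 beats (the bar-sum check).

1) 0.0ms=0b +217.391ms=1/3b
2) 217.391ms=1/3b +217.391ms=1/3b
3) 434.783ms=2/3b +543.478ms=5/6b
4) 978.261ms=3/2b +326.087ms=1/2b
Σ=2b of 2 (92bpm 2/4) — PASS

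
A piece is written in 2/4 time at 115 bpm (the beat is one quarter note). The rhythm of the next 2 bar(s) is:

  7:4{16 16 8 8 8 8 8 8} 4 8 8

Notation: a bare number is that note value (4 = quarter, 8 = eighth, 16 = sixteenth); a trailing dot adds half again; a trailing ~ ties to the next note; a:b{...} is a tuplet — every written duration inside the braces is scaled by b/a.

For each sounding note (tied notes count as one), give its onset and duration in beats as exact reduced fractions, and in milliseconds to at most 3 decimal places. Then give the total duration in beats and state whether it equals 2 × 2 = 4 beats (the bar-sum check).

1) 0.0ms=0b +74.534ms=1/7b
2) 74.534ms=1/7b +74.534ms=1/7b
3) 149.068ms=2/7b +149.068ms=2/7b
4) 298.137ms=4/7b +149.068ms=2/7b
5) 447.205ms=6/7b +149.068ms=2/7b
6) 596.273ms=8/7b +149.068ms=2/7b
7) 745.342ms=10/7b +149.068ms=2/7b
8) 894.41ms=12/7b +149.068ms=2/7b
9) 1043.478ms=2b +521.739ms=1b
10) 1565.217ms=3b +260.87ms=1/2b
11) 1826.087ms=7/2b +260.87ms=1/2b
Σ=4b of 4 (115bpm 2/4) — PASS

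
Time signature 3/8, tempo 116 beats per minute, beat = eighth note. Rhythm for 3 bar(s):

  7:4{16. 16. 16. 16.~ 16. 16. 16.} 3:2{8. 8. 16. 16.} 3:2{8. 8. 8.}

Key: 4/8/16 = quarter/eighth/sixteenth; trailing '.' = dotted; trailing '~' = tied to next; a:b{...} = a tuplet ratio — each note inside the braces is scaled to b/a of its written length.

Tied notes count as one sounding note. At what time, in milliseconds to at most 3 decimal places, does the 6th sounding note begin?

note 6 onset = 18/7b = 1330.049ms

1. 0.0ms @ 0 + 221.675ms (3/7)
2. 221.675ms @ 3/7 + 221.675ms (3/7)
3. 443.35ms @ 6/7 + 221.675ms (3/7)
4. 665.025ms @ 9/7 + 443.35ms (6/7)
5. 1108.374ms @ 15/7 + 221.675ms (3/7)
6. 1330.049ms @ 18/7 + 221.675ms (3/7)
7. 1551.724ms @ 3 + 517.241ms (1)
8. 2068.966ms @ 4 + 517.241ms (1)
9. 2586.207ms @ 5 + 258.621ms (1/2)
10. 2844.828ms @ 11/2 + 258.621ms (1/2)
11. 3103.448ms @ 6 + 517.241ms (1)
12. 3620.69ms @ 7 + 517.241ms (1)
13. 4137.931ms @ 8 + 517.241ms (1)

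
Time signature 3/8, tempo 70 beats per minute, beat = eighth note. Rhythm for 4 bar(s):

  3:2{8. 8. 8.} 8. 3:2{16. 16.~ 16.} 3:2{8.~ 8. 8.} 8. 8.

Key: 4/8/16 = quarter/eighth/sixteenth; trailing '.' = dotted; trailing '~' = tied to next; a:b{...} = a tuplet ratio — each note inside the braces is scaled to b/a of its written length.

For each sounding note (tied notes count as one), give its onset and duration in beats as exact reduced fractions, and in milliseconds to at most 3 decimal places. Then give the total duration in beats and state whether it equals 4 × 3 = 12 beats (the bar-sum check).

1) 0.0ms=0b +857.143ms=1b
2) 857.143ms=1b +857.143ms=1b
3) 1714.286ms=2b +857.143ms=1b
4) 2571.429ms=3b +1285.714ms=3/2b
5) 3857.143ms=9/2b +428.571ms=1/2b
6) 4285.714ms=5b +857.143ms=1b
7) 5142.857ms=6b +1714.286ms=2b
8) 6857.143ms=8b +857.143ms=1b
9) 7714.286ms=9b +1285.714ms=3/2b
10) 9000.0ms=21/2b +1285.714ms=3/2b
Σ=12b of 12 (70bpm 3/8) — PASS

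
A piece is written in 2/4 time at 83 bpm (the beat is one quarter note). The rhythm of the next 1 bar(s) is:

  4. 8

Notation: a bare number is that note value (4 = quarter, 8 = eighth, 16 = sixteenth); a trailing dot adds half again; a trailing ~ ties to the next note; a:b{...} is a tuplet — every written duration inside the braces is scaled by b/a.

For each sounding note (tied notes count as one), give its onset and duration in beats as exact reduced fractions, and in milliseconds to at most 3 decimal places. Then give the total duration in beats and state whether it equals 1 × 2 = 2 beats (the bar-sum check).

1) 0.0ms=0b +1084.337ms=3/2b
2) 1084.337ms=3/2b +361.446ms=1/2b
Σ=2b of 2 (83bpm 2/4) — PASS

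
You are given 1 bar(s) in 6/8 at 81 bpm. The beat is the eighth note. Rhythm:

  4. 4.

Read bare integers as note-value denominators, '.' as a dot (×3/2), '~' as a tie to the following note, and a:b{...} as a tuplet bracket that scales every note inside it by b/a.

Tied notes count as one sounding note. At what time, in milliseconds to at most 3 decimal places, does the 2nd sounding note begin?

note 2 onset = 3b = 2222.222ms

1. 0.0ms @ 0 + 2222.222ms (3)
2. 2222.222ms @ 3 + 2222.222ms (3)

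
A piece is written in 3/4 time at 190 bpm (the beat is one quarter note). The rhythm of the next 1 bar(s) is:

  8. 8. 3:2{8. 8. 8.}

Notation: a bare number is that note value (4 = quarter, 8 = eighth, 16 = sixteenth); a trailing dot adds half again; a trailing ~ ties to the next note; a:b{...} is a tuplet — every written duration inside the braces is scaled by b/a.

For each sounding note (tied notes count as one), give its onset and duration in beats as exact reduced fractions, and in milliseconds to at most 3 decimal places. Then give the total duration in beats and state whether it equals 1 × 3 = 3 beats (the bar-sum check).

1) 0.0ms=0b +236.842ms=3/4b
2) 236.842ms=3/4b +236.842ms=3/4b
3) 473.684ms=3/2b +157.895ms=1/2b
4) 631.579ms=2b +157.895ms=1/2b
5) 789.474ms=5/2b +157.895ms=1/2b
Σ=3b of 3 (190bpm 3/4) — PASS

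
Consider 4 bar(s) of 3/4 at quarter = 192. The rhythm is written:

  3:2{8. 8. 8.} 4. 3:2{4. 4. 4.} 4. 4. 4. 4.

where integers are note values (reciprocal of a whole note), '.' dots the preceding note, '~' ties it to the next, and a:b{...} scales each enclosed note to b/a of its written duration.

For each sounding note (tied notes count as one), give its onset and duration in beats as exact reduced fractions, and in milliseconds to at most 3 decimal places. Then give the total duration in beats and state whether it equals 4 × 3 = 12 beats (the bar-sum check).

1) 0.0ms=0b +156.25ms=1/2b
2) 156.25ms=1/2b +156.25ms=1/2b
3) 312.5ms=1b +156.25ms=1/2b
4) 468.75ms=3/2b +468.75ms=3/2b
5) 937.5ms=3b +312.5ms=1b
6) 1250.0ms=4b +312.5ms=1b
7) 1562.5ms=5b +312.5ms=1b
8) 1875.0ms=6b +468.75ms=3/2b
9) 2343.75ms=15/2b +468.75ms=3/2b
10) 2812.5ms=9b +468.75ms=3/2b
11) 3281.25ms=21/2b +468.75ms=3/2b
Σ=12b of 12 (192bpm 3/4) — PASS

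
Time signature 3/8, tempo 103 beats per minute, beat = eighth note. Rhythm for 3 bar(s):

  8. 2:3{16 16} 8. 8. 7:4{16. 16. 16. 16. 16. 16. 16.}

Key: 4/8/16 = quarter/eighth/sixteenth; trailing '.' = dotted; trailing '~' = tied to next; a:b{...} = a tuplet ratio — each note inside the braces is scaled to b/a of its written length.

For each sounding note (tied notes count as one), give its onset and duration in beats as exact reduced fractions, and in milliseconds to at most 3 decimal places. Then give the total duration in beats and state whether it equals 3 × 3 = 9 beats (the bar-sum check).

1) 0.0ms=0b +873.786ms=3/2b
2) 873.786ms=3/2b +436.893ms=3/4b
3) 1310.68ms=9/4b +436.893ms=3/4b
4) 1747.573ms=3b +873.786ms=3/2b
5) 2621.359ms=9/2b +873.786ms=3/2b
6) 3495.146ms=6b +249.653ms=3/7b
7) 3744.799ms=45/7b +249.653ms=3/7b
8) 3994.452ms=48/7b +249.653ms=3/7b
9) 4244.105ms=51/7b +249.653ms=3/7b
10) 4493.759ms=54/7b +249.653ms=3/7b
11) 4743.412ms=57/7b +249.653ms=3/7b
12) 4993.065ms=60/7b +249.653ms=3/7b
Σ=9b of 9 (103bpm 3/8) — PASS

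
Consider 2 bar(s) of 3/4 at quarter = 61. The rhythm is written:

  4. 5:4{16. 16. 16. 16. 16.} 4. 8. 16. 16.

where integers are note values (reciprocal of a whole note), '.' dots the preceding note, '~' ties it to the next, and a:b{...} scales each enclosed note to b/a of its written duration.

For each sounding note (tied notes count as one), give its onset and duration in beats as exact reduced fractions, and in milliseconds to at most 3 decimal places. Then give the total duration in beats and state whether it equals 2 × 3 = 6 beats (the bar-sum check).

1) 0.0ms=0b +1475.41ms=3/2b
2) 1475.41ms=3/2b +295.082ms=3/10b
3) 1770.492ms=9/5b +295.082ms=3/10b
4) 2065.574ms=21/10b +295.082ms=3/10b
5) 2360.656ms=12/5b +295.082ms=3/10b
6) 2655.738ms=27/10b +295.082ms=3/10b
7) 2950.82ms=3b +1475.41ms=3/2b
8) 4426.23ms=9/2b +737.705ms=3/4b
9) 5163.934ms=21/4b +368.852ms=3/8b
10) 5532.787ms=45/8b +368.852ms=3/8b
Σ=6b of 6 (61bpm 3/4) — PASS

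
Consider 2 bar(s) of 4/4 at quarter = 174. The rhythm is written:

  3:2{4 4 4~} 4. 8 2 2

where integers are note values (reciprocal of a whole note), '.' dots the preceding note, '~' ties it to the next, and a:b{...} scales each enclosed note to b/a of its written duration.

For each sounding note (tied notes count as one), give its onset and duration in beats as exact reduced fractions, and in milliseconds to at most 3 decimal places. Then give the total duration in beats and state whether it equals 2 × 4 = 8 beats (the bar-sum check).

1) 0.0ms=0b +229.885ms=2/3b
2) 229.885ms=2/3b +229.885ms=2/3b
3) 459.77ms=4/3b +747.126ms=13/6b
4) 1206.897ms=7/2b +172.414ms=1/2b
5) 1379.31ms=4b +689.655ms=2b
6) 2068.966ms=6b +689.655ms=2b
Σ=8b of 8 (174bpm 4/4) — PASS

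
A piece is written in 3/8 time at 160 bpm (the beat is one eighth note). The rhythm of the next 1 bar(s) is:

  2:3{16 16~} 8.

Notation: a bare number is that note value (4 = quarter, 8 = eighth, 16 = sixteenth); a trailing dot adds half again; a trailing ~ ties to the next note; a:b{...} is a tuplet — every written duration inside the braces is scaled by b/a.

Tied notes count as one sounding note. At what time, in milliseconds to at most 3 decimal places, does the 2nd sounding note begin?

note 2 onset = 3/4b = 281.25ms

1. 0.0ms @ 0 + 281.25ms (3/4)
2. 281.25ms @ 3/4 + 843.75ms (9/4)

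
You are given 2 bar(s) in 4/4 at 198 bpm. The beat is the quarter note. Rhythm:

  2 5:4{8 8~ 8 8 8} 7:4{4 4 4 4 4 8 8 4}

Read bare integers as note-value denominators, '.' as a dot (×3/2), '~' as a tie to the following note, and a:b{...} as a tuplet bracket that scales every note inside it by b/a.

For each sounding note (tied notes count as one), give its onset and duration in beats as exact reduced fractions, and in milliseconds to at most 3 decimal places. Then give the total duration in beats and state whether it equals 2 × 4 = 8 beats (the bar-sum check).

1) 0.0ms=0b +606.061ms=2b
2) 606.061ms=2b +121.212ms=2/5b
3) 727.273ms=12/5b +242.424ms=4/5b
4) 969.697ms=16/5b +121.212ms=2/5b
5) 1090.909ms=18/5b +121.212ms=2/5b
6) 1212.121ms=4b +173.16ms=4/7b
7) 1385.281ms=32/7b +173.16ms=4/7b
8) 1558.442ms=36/7b +173.16ms=4/7b
9) 1731.602ms=40/7b +173.16ms=4/7b
10) 1904.762ms=44/7b +173.16ms=4/7b
11) 2077.922ms=48/7b +86.58ms=2/7b
12) 2164.502ms=50/7b +86.58ms=2/7b
13) 2251.082ms=52/7b +173.16ms=4/7b
Σ=8b of 8 (198bpm 4/4) — PASS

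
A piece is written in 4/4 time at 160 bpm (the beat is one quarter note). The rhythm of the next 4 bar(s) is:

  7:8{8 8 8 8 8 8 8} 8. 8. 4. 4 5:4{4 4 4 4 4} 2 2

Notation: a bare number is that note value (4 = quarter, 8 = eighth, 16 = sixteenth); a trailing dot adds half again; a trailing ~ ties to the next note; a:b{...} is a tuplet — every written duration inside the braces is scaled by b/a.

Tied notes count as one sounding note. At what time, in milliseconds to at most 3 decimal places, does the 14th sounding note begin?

note 14 onset = 48/5b = 3600.0ms

1. 0.0ms @ 0 + 214.286ms (4/7)
2. 214.286ms @ 4/7 + 214.286ms (4/7)
3. 428.571ms @ 8/7 + 214.286ms (4/7)
4. 642.857ms @ 12/7 + 214.286ms (4/7)
5. 857.143ms @ 16/7 + 214.286ms (4/7)
6. 1071.429ms @ 20/7 + 214.286ms (4/7)
7. 1285.714ms @ 24/7 + 214.286ms (4/7)
8. 1500.0ms @ 4 + 281.25ms (3/4)
9. 1781.25ms @ 19/4 + 281.25ms (3/4)
10. 2062.5ms @ 11/2 + 562.5ms (3/2)
11. 2625.0ms @ 7 + 375.0ms (1)
12. 3000.0ms @ 8 + 300.0ms (4/5)
13. 3300.0ms @ 44/5 + 300.0ms (4/5)
14. 3600.0ms @ 48/5 + 300.0ms (4/5)
15. 3900.0ms @ 52/5 + 300.0ms (4/5)
16. 4200.0ms @ 56/5 + 300.0ms (4/5)
17. 4500.0ms @ 12 + 750.0ms (2)
18. 5250.0ms @ 14 + 750.0ms (2)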